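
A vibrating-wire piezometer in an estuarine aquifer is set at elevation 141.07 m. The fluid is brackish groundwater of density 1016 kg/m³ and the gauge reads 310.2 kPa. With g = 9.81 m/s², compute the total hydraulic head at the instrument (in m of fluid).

h ≈ 172.19 m

ψ = P/(ρg) = 310.2×1000 / (1016 × 9.81) = 31.12 m.
h = z + ψ = 141.07 + 31.12 = 172.19 m.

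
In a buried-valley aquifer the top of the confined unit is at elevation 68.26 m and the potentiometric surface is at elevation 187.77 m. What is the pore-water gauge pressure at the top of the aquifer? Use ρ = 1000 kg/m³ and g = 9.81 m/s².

Pressure head at the aquifer top: ψ = h − z = 187.77 − 68.26 = 119.51 m.
P = ρgψ = 1000 × 9.81 × 119.51 = 1172393 Pa ≈ 1170 kPa.

P ≈ 1170 kPa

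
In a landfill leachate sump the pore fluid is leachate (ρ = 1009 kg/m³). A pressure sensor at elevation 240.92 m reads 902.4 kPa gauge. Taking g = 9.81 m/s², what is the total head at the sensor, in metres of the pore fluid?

ψ = P/(ρg) = 902.4×1000 / (1009 × 9.81) = 91.17 m.
h = z + ψ = 240.92 + 91.17 = 332.09 m.

h ≈ 332.09 m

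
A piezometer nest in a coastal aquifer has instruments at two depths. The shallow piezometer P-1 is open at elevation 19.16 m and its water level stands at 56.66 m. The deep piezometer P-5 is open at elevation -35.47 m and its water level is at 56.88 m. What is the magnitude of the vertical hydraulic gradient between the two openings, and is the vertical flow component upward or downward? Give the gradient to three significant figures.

|i_v| ≈ 0.00403; vertical flow is upward

Total head at P-1: h = 56.66 m (water level in the standpipe).
Total head at P-5: h = 56.88 m.
Δh = h(P-1) − h(P-5) = 56.66 − 56.88 = -0.22 m.
Vertical separation Δz = 19.16 − (-35.47) = 54.63 m.
|i_v| = |Δh| / Δz = 0.22 / 54.63 = 0.00403.
Head is higher in the deep piezometer, so vertical flow is upward (discharge condition).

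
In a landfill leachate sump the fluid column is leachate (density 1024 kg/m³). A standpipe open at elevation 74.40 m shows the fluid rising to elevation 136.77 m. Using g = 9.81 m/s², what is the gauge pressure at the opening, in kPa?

Pressure head ψ = h − z = 136.77 − 74.40 = 62.37 m.
P = ρgψ = 1024 × 9.81 × 62.37 = 626534 Pa ≈ 627 kPa.

P ≈ 627 kPa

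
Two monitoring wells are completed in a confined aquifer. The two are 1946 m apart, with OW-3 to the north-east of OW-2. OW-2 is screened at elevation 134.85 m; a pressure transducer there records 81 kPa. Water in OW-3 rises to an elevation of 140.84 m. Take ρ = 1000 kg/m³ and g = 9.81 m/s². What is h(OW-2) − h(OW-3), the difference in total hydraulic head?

Δh ≈ 2.27 m

Pressure head at OW-2: ψ = P/(ρg) = 81×1000 / (1000 × 9.81) = 8.26 m.
Total head at OW-2: h = z + ψ = 134.85 + 8.26 = 143.11 m.
Total head at OW-3: h = 140.84 m (water level in the piezometer is the total head).
Head difference: h(OW-2) − h(OW-3) = 143.11 − 140.84 = 2.27 m.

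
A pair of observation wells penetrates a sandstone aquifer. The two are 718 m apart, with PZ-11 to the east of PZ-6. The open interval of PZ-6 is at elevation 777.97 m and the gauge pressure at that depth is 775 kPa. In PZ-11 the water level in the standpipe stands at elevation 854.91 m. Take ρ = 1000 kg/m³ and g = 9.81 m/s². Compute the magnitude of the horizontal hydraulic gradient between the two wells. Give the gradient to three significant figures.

i ≈ 0.00287

Pressure head at PZ-6: ψ = P/(ρg) = 775×1000 / (1000 × 9.81) = 79.00 m.
Total head at PZ-6: h = z + ψ = 777.97 + 79.00 = 856.97 m.
Total head at PZ-11: h = 854.91 m (water level in the piezometer is the total head).
Head difference: h(PZ-6) − h(PZ-11) = 856.97 − 854.91 = 2.06 m.
Hydraulic gradient: i = |Δh| / L = 2.06 / 718 = 0.00287.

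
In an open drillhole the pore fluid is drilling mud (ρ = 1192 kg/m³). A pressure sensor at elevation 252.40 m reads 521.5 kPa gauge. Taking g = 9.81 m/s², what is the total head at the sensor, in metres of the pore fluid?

ψ = P/(ρg) = 521.5×1000 / (1192 × 9.81) = 44.60 m.
h = z + ψ = 252.40 + 44.60 = 297.00 m.

h ≈ 297.00 m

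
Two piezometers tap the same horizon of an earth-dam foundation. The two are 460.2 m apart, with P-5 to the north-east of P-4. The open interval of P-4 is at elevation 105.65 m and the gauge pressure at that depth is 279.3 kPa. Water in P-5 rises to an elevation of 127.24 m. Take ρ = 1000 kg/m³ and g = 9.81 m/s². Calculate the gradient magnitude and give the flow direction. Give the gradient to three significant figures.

Pressure head at P-4: ψ = P/(ρg) = 279.3×1000 / (1000 × 9.81) = 28.47 m.
Total head at P-4: h = z + ψ = 105.65 + 28.47 = 134.12 m.
Total head at P-5: h = 127.24 m (water level in the piezometer is the total head).
Head difference: h(P-4) − h(P-5) = 134.12 − 127.24 = 6.88 m.
Hydraulic gradient: i = |Δh| / L = 6.88 / 460.2 = 0.0150.
Flow is from higher to lower head: from P-4 toward P-5, i.e. toward the north-east.

i ≈ 0.0150; groundwater flows toward the north-east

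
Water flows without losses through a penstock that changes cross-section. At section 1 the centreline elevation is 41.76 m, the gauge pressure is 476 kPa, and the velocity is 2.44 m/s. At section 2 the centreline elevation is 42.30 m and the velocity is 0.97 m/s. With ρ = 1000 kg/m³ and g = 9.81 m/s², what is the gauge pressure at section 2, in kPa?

P₂ ≈ 473 kPa

Pressure head at 1: ψ₁ = P₁/(ρg) = 476×1000 / (1000 × 9.81) = 48.52 m.
Velocity heads: v₁²/2g = 2.44²/19.62 = 0.303 m; v₂²/2g = 0.97²/19.62 = 0.048 m.
Total head H = z₁ + ψ₁ + v₁²/2g = 41.76 + 48.52 + 0.303 = 90.58 m.
ψ₂ = H − z₂ − v₂²/2g = 90.58 − 42.30 − 0.048 = 48.23 m.
P₂ = ρgψ₂ = 1000 × 9.81 × 48.23 ≈ 473 kPa.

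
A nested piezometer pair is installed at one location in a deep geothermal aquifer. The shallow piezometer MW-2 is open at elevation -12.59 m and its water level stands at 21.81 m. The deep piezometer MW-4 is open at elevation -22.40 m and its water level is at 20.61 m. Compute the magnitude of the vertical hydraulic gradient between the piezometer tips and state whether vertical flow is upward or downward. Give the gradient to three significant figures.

Total head at MW-2: h = 21.81 m (water level in the standpipe).
Total head at MW-4: h = 20.61 m.
Δh = h(MW-2) − h(MW-4) = 21.81 − 20.61 = 1.20 m.
Vertical separation Δz = -12.59 − (-22.40) = 9.81 m.
|i_v| = |Δh| / Δz = 1.20 / 9.81 = 0.122.
Head is higher in the shallow piezometer, so vertical flow is downward (recharge condition).

|i_v| ≈ 0.122; vertical flow is downward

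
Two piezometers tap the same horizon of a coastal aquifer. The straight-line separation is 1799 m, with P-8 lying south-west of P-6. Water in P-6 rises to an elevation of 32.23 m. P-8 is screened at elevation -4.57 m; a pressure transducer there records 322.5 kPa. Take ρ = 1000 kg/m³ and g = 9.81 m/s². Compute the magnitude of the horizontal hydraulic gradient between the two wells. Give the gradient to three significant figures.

i ≈ 0.00218

Total head at P-6: h = 32.23 m (water level in the piezometer is the total head).
Pressure head at P-8: ψ = P/(ρg) = 322.5×1000 / (1000 × 9.81) = 32.87 m.
Total head at P-8: h = z + ψ = -4.57 + 32.87 = 28.30 m.
Head difference: h(P-6) − h(P-8) = 32.23 − 28.30 = 3.93 m.
Hydraulic gradient: i = |Δh| / L = 3.93 / 1799 = 0.00218.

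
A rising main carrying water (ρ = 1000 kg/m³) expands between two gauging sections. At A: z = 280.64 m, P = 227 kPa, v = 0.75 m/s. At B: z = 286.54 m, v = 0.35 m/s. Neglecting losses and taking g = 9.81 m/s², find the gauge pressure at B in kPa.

P₂ ≈ 169 kPa

Pressure head at A: ψ₁ = P₁/(ρg) = 227×1000 / (1000 × 9.81) = 23.14 m.
Velocity heads: v₁²/2g = 0.75²/19.62 = 0.029 m; v₂²/2g = 0.35²/19.62 = 0.006 m.
Total head H = z₁ + ψ₁ + v₁²/2g = 280.64 + 23.14 + 0.029 = 303.81 m.
ψ₂ = H − z₂ − v₂²/2g = 303.81 − 286.54 − 0.006 = 17.26 m.
P₂ = ρgψ₂ = 1000 × 9.81 × 17.26 ≈ 169 kPa.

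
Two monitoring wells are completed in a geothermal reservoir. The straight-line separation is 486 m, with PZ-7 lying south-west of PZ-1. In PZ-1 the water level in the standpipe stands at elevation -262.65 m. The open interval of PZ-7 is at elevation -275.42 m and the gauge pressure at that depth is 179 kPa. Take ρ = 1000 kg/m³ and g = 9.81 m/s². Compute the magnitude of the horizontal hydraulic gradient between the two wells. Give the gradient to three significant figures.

Total head at PZ-1: h = -262.65 m (water level in the piezometer is the total head).
Pressure head at PZ-7: ψ = P/(ρg) = 179×1000 / (1000 × 9.81) = 18.25 m.
Total head at PZ-7: h = z + ψ = -275.42 + 18.25 = -257.17 m.
Head difference: h(PZ-1) − h(PZ-7) = -262.65 − (-257.17) = -5.48 m.
Hydraulic gradient: i = |Δh| / L = 5.48 / 486 = 0.0113.

i ≈ 0.0113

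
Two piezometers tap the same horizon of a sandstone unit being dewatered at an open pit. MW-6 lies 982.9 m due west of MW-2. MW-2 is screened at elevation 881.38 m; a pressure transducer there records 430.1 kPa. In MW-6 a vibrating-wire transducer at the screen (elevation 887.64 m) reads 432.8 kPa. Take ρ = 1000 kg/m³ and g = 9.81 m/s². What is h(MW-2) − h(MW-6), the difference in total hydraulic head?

Δh ≈ -6.54 m

Pressure head at MW-2: ψ = P/(ρg) = 430.1×1000 / (1000 × 9.81) = 43.84 m.
Total head at MW-2: h = z + ψ = 881.38 + 43.84 = 925.22 m.
Pressure head at MW-6: ψ = P/(ρg) = 432.8×1000 / (1000 × 9.81) = 44.12 m.
Total head at MW-6: h = z + ψ = 887.64 + 44.12 = 931.76 m.
Head difference: h(MW-2) − h(MW-6) = 925.22 − 931.76 = -6.54 m.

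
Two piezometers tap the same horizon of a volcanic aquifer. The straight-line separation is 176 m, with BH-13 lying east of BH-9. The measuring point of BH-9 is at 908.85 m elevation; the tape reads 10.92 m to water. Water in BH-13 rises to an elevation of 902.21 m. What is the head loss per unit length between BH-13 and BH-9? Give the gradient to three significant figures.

i ≈ 0.0243 m/m

Total head at BH-9: h = 908.85 − 10.92 = 897.93 m.
Total head at BH-13: h = 902.21 m (water level in the piezometer is the total head).
Head difference: h(BH-9) − h(BH-13) = 897.93 − 902.21 = -4.28 m.
Hydraulic gradient: i = |Δh| / L = 4.28 / 176 = 0.0243.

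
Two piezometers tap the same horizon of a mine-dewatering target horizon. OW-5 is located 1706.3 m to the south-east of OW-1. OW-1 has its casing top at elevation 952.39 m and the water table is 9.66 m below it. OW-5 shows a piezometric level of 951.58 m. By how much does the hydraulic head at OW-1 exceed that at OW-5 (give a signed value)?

Total head at OW-1: h = 952.39 − 9.66 = 942.73 m.
Total head at OW-5: h = 951.58 m (water level in the piezometer is the total head).
Head difference: h(OW-1) − h(OW-5) = 942.73 − 951.58 = -8.85 m.

Δh ≈ -8.85 m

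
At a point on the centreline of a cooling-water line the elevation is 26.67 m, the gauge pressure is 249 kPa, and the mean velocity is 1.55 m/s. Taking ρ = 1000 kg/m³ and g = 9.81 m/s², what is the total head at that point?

Pressure head ψ = P/(ρg) = 249×1000 / (1000 × 9.81) = 25.38 m.
Velocity head = v²/(2g) = 1.55² / (2 × 9.81) = 0.122 m.
h = z + ψ + v²/(2g) = 26.67 + 25.38 + 0.122 = 52.17 m.

h ≈ 52.17 m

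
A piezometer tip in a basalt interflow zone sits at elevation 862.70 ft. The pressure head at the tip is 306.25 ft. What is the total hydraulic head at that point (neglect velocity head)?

h = z + ψ = 862.70 + 306.25 = 1168.95 ft.

h ≈ 1168.95 ft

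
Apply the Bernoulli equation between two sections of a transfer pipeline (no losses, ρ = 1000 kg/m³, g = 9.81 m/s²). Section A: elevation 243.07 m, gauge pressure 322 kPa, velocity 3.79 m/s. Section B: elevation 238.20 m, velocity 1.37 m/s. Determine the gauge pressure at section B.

P₂ ≈ 376 kPa

Pressure head at A: ψ₁ = P₁/(ρg) = 322×1000 / (1000 × 9.81) = 32.82 m.
Velocity heads: v₁²/2g = 3.79²/19.62 = 0.732 m; v₂²/2g = 1.37²/19.62 = 0.096 m.
Total head H = z₁ + ψ₁ + v₁²/2g = 243.07 + 32.82 + 0.732 = 276.62 m.
ψ₂ = H − z₂ − v₂²/2g = 276.62 − 238.20 − 0.096 = 38.32 m.
P₂ = ρgψ₂ = 1000 × 9.81 × 38.32 ≈ 376 kPa.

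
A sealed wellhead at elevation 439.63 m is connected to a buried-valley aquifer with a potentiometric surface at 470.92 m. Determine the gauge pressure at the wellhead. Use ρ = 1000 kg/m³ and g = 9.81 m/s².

Head above the cap: Δh = 470.92 − 439.63 = 31.29 m.
P = ρgΔh = 1000 × 9.81 × 31.29 = 306955 Pa ≈ 307 kPa.

P ≈ 307 kPa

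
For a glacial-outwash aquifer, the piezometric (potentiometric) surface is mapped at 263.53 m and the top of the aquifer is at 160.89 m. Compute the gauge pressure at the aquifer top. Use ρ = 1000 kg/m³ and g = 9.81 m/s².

Pressure head at the aquifer top: ψ = h − z = 263.53 − 160.89 = 102.64 m.
P = ρgψ = 1000 × 9.81 × 102.64 = 1006898 Pa ≈ 1010 kPa.

P ≈ 1010 kPa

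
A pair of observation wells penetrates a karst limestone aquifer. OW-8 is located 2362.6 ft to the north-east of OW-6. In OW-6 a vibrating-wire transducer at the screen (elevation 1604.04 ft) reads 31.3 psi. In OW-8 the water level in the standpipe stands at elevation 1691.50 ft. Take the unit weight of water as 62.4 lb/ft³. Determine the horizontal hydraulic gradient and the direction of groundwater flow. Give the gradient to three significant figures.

Pressure head at OW-6: ψ = 144·P/γ = 144 × 31.3 / 62.4 = 72.23 ft.
Total head at OW-6: h = z + ψ = 1604.04 + 72.23 = 1676.27 ft.
Total head at OW-8: h = 1691.50 ft (water level in the piezometer is the total head).
Head difference: h(OW-6) − h(OW-8) = 1676.27 − 1691.50 = -15.23 ft.
Hydraulic gradient: i = |Δh| / L = 15.23 / 2362.6 = 0.00645.
Flow is from higher to lower head: from OW-8 toward OW-6, i.e. toward the south-west.

i ≈ 0.00645; groundwater flows toward the south-west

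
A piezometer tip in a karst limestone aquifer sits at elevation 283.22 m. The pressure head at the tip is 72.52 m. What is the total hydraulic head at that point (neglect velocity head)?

h ≈ 355.74 m

h = z + ψ = 283.22 + 72.52 = 355.74 m.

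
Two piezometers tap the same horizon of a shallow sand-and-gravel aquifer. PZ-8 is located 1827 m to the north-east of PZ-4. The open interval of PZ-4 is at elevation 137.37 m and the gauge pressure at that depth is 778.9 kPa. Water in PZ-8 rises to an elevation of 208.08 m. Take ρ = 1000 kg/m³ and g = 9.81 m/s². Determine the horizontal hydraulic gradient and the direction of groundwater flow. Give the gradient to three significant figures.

i ≈ 0.00476; groundwater flows toward the north-east

Pressure head at PZ-4: ψ = P/(ρg) = 778.9×1000 / (1000 × 9.81) = 79.40 m.
Total head at PZ-4: h = z + ψ = 137.37 + 79.40 = 216.77 m.
Total head at PZ-8: h = 208.08 m (water level in the piezometer is the total head).
Head difference: h(PZ-4) − h(PZ-8) = 216.77 − 208.08 = 8.69 m.
Hydraulic gradient: i = |Δh| / L = 8.69 / 1827 = 0.00476.
Flow is from higher to lower head: from PZ-4 toward PZ-8, i.e. toward the north-east.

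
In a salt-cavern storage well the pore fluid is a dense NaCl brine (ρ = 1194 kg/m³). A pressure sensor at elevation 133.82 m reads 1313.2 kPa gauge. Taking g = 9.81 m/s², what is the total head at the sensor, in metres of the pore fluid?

ψ = P/(ρg) = 1313.2×1000 / (1194 × 9.81) = 112.11 m.
h = z + ψ = 133.82 + 112.11 = 245.93 m.

h ≈ 245.93 m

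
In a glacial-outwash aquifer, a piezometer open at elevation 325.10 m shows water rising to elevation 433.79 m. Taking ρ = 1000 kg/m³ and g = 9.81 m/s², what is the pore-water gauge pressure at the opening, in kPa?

P ≈ 1070 kPa

Pressure head ψ = h − z = 433.79 − 325.10 = 108.69 m.
P = ρgψ = 1000 × 9.81 × 108.69 = 1066249 Pa ≈ 1070 kPa.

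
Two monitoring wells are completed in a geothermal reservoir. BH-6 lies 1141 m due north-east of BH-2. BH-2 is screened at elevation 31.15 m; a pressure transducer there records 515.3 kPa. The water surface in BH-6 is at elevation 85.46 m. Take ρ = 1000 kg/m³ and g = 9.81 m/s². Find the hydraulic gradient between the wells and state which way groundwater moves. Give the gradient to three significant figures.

Pressure head at BH-2: ψ = P/(ρg) = 515.3×1000 / (1000 × 9.81) = 52.53 m.
Total head at BH-2: h = z + ψ = 31.15 + 52.53 = 83.68 m.
Total head at BH-6: h = 85.46 m (water level in the piezometer is the total head).
Head difference: h(BH-2) − h(BH-6) = 83.68 − 85.46 = -1.78 m.
Hydraulic gradient: i = |Δh| / L = 1.78 / 1141 = 0.00156.
Flow is from higher to lower head: from BH-6 toward BH-2, i.e. toward the south-west.

i ≈ 0.00156; groundwater flows toward the south-west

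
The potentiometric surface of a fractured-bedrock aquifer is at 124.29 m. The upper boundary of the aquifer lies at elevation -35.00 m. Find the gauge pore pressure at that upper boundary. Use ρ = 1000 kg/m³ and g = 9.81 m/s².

P ≈ 1560 kPa

Pressure head at the aquifer top: ψ = h − z = 124.29 − (-35.00) = 159.29 m.
P = ρgψ = 1000 × 9.81 × 159.29 = 1562635 Pa ≈ 1560 kPa.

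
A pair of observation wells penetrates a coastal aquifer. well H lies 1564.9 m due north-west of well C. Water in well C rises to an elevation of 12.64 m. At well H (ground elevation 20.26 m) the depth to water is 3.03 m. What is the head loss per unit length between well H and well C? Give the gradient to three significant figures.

i ≈ 0.00293 m/m

Total head at well C: h = 12.64 m (water level in the piezometer is the total head).
Total head at well H: h = 20.26 − 3.03 = 17.23 m.
Head difference: h(well C) − h(well H) = 12.64 − 17.23 = -4.59 m.
Hydraulic gradient: i = |Δh| / L = 4.59 / 1564.9 = 0.00293.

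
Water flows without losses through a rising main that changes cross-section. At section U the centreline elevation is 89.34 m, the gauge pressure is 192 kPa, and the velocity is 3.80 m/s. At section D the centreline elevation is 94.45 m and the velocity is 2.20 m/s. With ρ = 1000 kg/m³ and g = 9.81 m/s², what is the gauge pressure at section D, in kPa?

Pressure head at U: ψ₁ = P₁/(ρg) = 192×1000 / (1000 × 9.81) = 19.57 m.
Velocity heads: v₁²/2g = 3.80²/19.62 = 0.736 m; v₂²/2g = 2.20²/19.62 = 0.247 m.
Total head H = z₁ + ψ₁ + v₁²/2g = 89.34 + 19.57 + 0.736 = 109.65 m.
ψ₂ = H − z₂ − v₂²/2g = 109.65 − 94.45 − 0.247 = 14.95 m.
P₂ = ρgψ₂ = 1000 × 9.81 × 14.95 ≈ 147 kPa.

P₂ ≈ 147 kPa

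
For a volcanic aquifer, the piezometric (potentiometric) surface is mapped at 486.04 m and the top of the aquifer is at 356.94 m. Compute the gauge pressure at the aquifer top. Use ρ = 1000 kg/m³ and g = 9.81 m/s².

P ≈ 1270 kPa

Pressure head at the aquifer top: ψ = h − z = 486.04 − 356.94 = 129.10 m.
P = ρgψ = 1000 × 9.81 × 129.10 = 1266471 Pa ≈ 1270 kPa.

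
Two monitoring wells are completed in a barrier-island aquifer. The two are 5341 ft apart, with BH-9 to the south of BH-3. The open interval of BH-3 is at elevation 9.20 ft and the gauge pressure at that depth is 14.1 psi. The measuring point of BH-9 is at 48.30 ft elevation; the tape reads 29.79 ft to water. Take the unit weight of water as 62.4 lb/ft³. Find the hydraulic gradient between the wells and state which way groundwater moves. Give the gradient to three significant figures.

Pressure head at BH-3: ψ = 144·P/γ = 144 × 14.1 / 62.4 = 32.54 ft.
Total head at BH-3: h = z + ψ = 9.20 + 32.54 = 41.74 ft.
Total head at BH-9: h = 48.30 − 29.79 = 18.51 ft.
Head difference: h(BH-3) − h(BH-9) = 41.74 − 18.51 = 23.23 ft.
Hydraulic gradient: i = |Δh| / L = 23.23 / 5341 = 0.00435.
Flow is from higher to lower head: from BH-3 toward BH-9, i.e. toward the south.

i ≈ 0.00435; groundwater flows toward the south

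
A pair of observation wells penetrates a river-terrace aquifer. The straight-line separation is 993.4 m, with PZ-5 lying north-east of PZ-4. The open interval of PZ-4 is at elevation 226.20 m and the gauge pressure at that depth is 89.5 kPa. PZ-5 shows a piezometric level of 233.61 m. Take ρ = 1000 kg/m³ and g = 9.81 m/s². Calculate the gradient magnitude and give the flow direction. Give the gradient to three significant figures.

i ≈ 0.00172; groundwater flows toward the north-east

Pressure head at PZ-4: ψ = P/(ρg) = 89.5×1000 / (1000 × 9.81) = 9.12 m.
Total head at PZ-4: h = z + ψ = 226.20 + 9.12 = 235.32 m.
Total head at PZ-5: h = 233.61 m (water level in the piezometer is the total head).
Head difference: h(PZ-4) − h(PZ-5) = 235.32 − 233.61 = 1.71 m.
Hydraulic gradient: i = |Δh| / L = 1.71 / 993.4 = 0.00172.
Flow is from higher to lower head: from PZ-4 toward PZ-5, i.e. toward the north-east.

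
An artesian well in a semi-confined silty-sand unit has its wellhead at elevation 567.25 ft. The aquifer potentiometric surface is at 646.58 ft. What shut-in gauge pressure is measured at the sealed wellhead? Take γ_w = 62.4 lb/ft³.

Head above the cap: Δh = 646.58 − 567.25 = 79.33 ft.
P = γΔh/144 = 62.4 × 79.33 / 144 = 34.4 psi.

P ≈ 34.4 psi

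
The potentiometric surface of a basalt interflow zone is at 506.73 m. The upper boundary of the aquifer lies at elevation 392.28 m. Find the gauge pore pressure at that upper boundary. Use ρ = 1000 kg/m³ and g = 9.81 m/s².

P ≈ 1120 kPa

Pressure head at the aquifer top: ψ = h − z = 506.73 − 392.28 = 114.45 m.
P = ρgψ = 1000 × 9.81 × 114.45 = 1122755 Pa ≈ 1120 kPa.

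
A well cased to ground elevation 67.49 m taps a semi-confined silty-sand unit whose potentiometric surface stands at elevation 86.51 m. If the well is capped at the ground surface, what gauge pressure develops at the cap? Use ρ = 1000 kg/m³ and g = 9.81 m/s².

Head above the cap: Δh = 86.51 − 67.49 = 19.02 m.
P = ρgΔh = 1000 × 9.81 × 19.02 = 186586 Pa ≈ 187 kPa.

P ≈ 187 kPa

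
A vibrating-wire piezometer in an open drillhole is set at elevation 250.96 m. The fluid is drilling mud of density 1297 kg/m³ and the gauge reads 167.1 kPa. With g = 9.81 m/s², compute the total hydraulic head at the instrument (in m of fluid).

ψ = P/(ρg) = 167.1×1000 / (1297 × 9.81) = 13.13 m.
h = z + ψ = 250.96 + 13.13 = 264.09 m.

h ≈ 264.09 m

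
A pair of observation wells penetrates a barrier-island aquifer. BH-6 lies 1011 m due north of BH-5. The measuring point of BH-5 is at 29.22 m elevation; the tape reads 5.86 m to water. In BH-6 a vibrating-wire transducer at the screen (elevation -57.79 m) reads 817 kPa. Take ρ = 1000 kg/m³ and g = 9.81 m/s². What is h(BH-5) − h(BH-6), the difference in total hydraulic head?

Δh ≈ -2.13 m

Total head at BH-5: h = 29.22 − 5.86 = 23.36 m.
Pressure head at BH-6: ψ = P/(ρg) = 817×1000 / (1000 × 9.81) = 83.28 m.
Total head at BH-6: h = z + ψ = -57.79 + 83.28 = 25.49 m.
Head difference: h(BH-5) − h(BH-6) = 23.36 − 25.49 = -2.13 m.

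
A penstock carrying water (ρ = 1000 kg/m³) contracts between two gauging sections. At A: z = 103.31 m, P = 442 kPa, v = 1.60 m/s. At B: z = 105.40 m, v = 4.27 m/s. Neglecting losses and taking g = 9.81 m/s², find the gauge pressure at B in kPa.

P₂ ≈ 414 kPa

Pressure head at A: ψ₁ = P₁/(ρg) = 442×1000 / (1000 × 9.81) = 45.06 m.
Velocity heads: v₁²/2g = 1.60²/19.62 = 0.130 m; v₂²/2g = 4.27²/19.62 = 0.929 m.
Total head H = z₁ + ψ₁ + v₁²/2g = 103.31 + 45.06 + 0.130 = 148.50 m.
ψ₂ = H − z₂ − v₂²/2g = 148.50 − 105.40 − 0.929 = 42.17 m.
P₂ = ρgψ₂ = 1000 × 9.81 × 42.17 ≈ 414 kPa.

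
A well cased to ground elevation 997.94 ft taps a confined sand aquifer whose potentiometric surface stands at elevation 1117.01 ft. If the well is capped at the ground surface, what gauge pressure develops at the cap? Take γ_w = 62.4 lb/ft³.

P ≈ 51.6 psi

Head above the cap: Δh = 1117.01 − 997.94 = 119.07 ft.
P = γΔh/144 = 62.4 × 119.07 / 144 = 51.6 psi.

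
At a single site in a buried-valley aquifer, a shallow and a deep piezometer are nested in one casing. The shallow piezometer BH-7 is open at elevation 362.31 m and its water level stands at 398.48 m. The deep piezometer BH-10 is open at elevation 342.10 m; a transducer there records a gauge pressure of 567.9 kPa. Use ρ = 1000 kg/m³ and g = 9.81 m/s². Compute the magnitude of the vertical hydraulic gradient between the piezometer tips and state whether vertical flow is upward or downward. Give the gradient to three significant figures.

|i_v| ≈ 0.0747; vertical flow is upward

Total head at BH-7: h = 398.48 m (water level in the standpipe).
Pressure head at BH-10: ψ = P/(ρg) = 567.9×1000 / (1000 × 9.81) = 57.89 m.
Total head at BH-10: h = z + ψ = 342.10 + 57.89 = 399.99 m.
Δh = h(BH-7) − h(BH-10) = 398.48 − 399.99 = -1.51 m.
Vertical separation Δz = 362.31 − 342.10 = 20.21 m.
|i_v| = |Δh| / Δz = 1.51 / 20.21 = 0.0747.
Head is higher in the deep piezometer, so vertical flow is upward (discharge condition).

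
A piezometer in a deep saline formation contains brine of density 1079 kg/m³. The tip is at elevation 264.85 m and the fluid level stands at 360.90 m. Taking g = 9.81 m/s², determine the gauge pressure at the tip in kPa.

P ≈ 1020 kPa

Pressure head ψ = h − z = 360.90 − 264.85 = 96.05 m.
P = ρgψ = 1079 × 9.81 × 96.05 = 1016688 Pa ≈ 1020 kPa.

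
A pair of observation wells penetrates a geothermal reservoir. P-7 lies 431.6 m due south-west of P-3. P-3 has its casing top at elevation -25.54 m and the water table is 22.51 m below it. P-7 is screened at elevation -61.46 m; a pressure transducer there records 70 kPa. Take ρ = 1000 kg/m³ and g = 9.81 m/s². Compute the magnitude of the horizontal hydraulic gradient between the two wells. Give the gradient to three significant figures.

Total head at P-3: h = -25.54 − 22.51 = -48.05 m.
Pressure head at P-7: ψ = P/(ρg) = 70×1000 / (1000 × 9.81) = 7.14 m.
Total head at P-7: h = z + ψ = -61.46 + 7.14 = -54.32 m.
Head difference: h(P-3) − h(P-7) = -48.05 − (-54.32) = 6.27 m.
Hydraulic gradient: i = |Δh| / L = 6.27 / 431.6 = 0.0145.

i ≈ 0.0145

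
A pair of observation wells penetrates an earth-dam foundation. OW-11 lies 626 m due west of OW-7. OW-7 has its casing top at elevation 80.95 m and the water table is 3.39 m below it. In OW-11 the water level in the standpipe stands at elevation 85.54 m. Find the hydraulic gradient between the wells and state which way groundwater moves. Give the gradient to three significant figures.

Total head at OW-7: h = 80.95 − 3.39 = 77.56 m.
Total head at OW-11: h = 85.54 m (water level in the piezometer is the total head).
Head difference: h(OW-7) − h(OW-11) = 77.56 − 85.54 = -7.98 m.
Hydraulic gradient: i = |Δh| / L = 7.98 / 626 = 0.0127.
Flow is from higher to lower head: from OW-11 toward OW-7, i.e. toward the east.

i ≈ 0.0127; groundwater flows toward the east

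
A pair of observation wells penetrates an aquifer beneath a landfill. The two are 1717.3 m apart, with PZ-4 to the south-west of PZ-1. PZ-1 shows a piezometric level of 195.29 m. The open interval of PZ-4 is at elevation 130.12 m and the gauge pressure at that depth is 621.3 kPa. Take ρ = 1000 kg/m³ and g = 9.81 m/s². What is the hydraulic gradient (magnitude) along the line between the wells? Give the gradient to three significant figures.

Total head at PZ-1: h = 195.29 m (water level in the piezometer is the total head).
Pressure head at PZ-4: ψ = P/(ρg) = 621.3×1000 / (1000 × 9.81) = 63.33 m.
Total head at PZ-4: h = z + ψ = 130.12 + 63.33 = 193.45 m.
Head difference: h(PZ-1) − h(PZ-4) = 195.29 − 193.45 = 1.84 m.
Hydraulic gradient: i = |Δh| / L = 1.84 / 1717.3 = 0.00107.

i ≈ 0.00107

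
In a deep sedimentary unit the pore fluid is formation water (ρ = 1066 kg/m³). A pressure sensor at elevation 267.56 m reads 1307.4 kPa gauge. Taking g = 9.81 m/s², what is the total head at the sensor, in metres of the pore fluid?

ψ = P/(ρg) = 1307.4×1000 / (1066 × 9.81) = 125.02 m.
h = z + ψ = 267.56 + 125.02 = 392.58 m.

h ≈ 392.58 m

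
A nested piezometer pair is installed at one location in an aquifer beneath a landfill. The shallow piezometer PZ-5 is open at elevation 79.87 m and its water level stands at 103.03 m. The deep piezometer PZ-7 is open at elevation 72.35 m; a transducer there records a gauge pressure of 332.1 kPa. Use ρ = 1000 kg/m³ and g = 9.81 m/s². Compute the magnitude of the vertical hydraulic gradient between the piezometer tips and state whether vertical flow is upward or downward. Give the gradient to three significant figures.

Total head at PZ-5: h = 103.03 m (water level in the standpipe).
Pressure head at PZ-7: ψ = P/(ρg) = 332.1×1000 / (1000 × 9.81) = 33.85 m.
Total head at PZ-7: h = z + ψ = 72.35 + 33.85 = 106.20 m.
Δh = h(PZ-5) − h(PZ-7) = 103.03 − 106.20 = -3.17 m.
Vertical separation Δz = 79.87 − 72.35 = 7.52 m.
|i_v| = |Δh| / Δz = 3.17 / 7.52 = 0.422.
Head is higher in the deep piezometer, so vertical flow is upward (discharge condition).

|i_v| ≈ 0.422; vertical flow is upward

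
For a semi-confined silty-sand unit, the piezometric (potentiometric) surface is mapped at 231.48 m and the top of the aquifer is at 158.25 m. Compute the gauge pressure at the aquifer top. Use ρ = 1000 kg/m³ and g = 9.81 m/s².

Pressure head at the aquifer top: ψ = h − z = 231.48 − 158.25 = 73.23 m.
P = ρgψ = 1000 × 9.81 × 73.23 = 718386 Pa ≈ 718 kPa.

P ≈ 718 kPa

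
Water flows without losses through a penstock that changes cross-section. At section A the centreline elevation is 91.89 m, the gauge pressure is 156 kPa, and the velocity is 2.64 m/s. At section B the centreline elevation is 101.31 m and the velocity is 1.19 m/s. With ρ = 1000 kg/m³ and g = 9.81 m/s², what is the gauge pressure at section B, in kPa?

P₂ ≈ 66.4 kPa

Pressure head at A: ψ₁ = P₁/(ρg) = 156×1000 / (1000 × 9.81) = 15.90 m.
Velocity heads: v₁²/2g = 2.64²/19.62 = 0.355 m; v₂²/2g = 1.19²/19.62 = 0.072 m.
Total head H = z₁ + ψ₁ + v₁²/2g = 91.89 + 15.90 + 0.355 = 108.15 m.
ψ₂ = H − z₂ − v₂²/2g = 108.15 − 101.31 − 0.072 = 6.77 m.
P₂ = ρgψ₂ = 1000 × 9.81 × 6.77 ≈ 66.4 kPa.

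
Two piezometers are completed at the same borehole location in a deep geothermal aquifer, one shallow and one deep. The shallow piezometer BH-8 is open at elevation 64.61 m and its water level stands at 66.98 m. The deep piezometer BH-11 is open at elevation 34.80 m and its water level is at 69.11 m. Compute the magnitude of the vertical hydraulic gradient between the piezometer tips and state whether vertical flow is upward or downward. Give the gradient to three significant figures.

|i_v| ≈ 0.0715; vertical flow is upward

Total head at BH-8: h = 66.98 m (water level in the standpipe).
Total head at BH-11: h = 69.11 m.
Δh = h(BH-8) − h(BH-11) = 66.98 − 69.11 = -2.13 m.
Vertical separation Δz = 64.61 − 34.80 = 29.81 m.
|i_v| = |Δh| / Δz = 2.13 / 29.81 = 0.0715.
Head is higher in the deep piezometer, so vertical flow is upward (discharge condition).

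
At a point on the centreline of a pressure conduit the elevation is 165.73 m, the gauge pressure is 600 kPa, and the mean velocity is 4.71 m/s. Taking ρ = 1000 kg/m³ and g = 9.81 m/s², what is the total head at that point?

h ≈ 228.02 m

Pressure head ψ = P/(ρg) = 600×1000 / (1000 × 9.81) = 61.16 m.
Velocity head = v²/(2g) = 4.71² / (2 × 9.81) = 1.131 m.
h = z + ψ + v²/(2g) = 165.73 + 61.16 + 1.131 = 228.02 m.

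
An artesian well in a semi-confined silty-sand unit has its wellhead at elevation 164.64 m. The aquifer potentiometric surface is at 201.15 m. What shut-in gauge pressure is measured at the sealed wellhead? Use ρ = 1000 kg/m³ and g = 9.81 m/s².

P ≈ 358 kPa

Head above the cap: Δh = 201.15 − 164.64 = 36.51 m.
P = ρgΔh = 1000 × 9.81 × 36.51 = 358163 Pa ≈ 358 kPa.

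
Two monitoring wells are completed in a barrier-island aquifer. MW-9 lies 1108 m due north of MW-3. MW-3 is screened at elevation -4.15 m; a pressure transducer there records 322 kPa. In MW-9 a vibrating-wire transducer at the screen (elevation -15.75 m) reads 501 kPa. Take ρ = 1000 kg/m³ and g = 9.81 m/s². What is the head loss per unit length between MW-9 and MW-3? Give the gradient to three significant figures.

Pressure head at MW-3: ψ = P/(ρg) = 322×1000 / (1000 × 9.81) = 32.82 m.
Total head at MW-3: h = z + ψ = -4.15 + 32.82 = 28.67 m.
Pressure head at MW-9: ψ = P/(ρg) = 501×1000 / (1000 × 9.81) = 51.07 m.
Total head at MW-9: h = z + ψ = -15.75 + 51.07 = 35.32 m.
Head difference: h(MW-3) − h(MW-9) = 28.67 − 35.32 = -6.65 m.
Hydraulic gradient: i = |Δh| / L = 6.65 / 1108 = 0.00600.

i ≈ 0.00600 m/m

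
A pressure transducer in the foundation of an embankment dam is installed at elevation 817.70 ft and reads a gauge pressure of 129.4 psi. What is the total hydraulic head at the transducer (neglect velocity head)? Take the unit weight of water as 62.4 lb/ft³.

ψ = 144·P/γ = 144 × 129.4 / 62.4 = 298.62 ft.
h = z + ψ = 817.70 + 298.62 = 1116.32 ft.

h ≈ 1116.32 ft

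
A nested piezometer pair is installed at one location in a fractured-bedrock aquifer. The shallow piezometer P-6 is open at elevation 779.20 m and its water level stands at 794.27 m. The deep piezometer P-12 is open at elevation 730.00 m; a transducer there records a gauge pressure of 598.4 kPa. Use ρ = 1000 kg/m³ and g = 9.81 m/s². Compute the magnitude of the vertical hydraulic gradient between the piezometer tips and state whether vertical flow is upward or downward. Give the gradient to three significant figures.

Total head at P-6: h = 794.27 m (water level in the standpipe).
Pressure head at P-12: ψ = P/(ρg) = 598.4×1000 / (1000 × 9.81) = 61.00 m.
Total head at P-12: h = z + ψ = 730.00 + 61.00 = 791.00 m.
Δh = h(P-6) − h(P-12) = 794.27 − 791.00 = 3.27 m.
Vertical separation Δz = 779.20 − 730.00 = 49.20 m.
|i_v| = |Δh| / Δz = 3.27 / 49.20 = 0.0665.
Head is higher in the shallow piezometer, so vertical flow is downward (recharge condition).

|i_v| ≈ 0.0665; vertical flow is downward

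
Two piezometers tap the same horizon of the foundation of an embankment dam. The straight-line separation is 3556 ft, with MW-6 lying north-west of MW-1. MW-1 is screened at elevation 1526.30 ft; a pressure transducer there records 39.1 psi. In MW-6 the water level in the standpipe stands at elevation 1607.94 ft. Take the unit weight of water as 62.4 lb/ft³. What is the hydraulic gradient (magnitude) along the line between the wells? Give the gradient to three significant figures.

i ≈ 0.00242

Pressure head at MW-1: ψ = 144·P/γ = 144 × 39.1 / 62.4 = 90.23 ft.
Total head at MW-1: h = z + ψ = 1526.30 + 90.23 = 1616.53 ft.
Total head at MW-6: h = 1607.94 ft (water level in the piezometer is the total head).
Head difference: h(MW-1) − h(MW-6) = 1616.53 − 1607.94 = 8.59 ft.
Hydraulic gradient: i = |Δh| / L = 8.59 / 3556 = 0.00242.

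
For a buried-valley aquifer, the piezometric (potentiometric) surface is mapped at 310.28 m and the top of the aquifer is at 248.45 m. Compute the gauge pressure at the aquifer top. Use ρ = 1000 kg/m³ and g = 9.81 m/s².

P ≈ 607 kPa

Pressure head at the aquifer top: ψ = h − z = 310.28 − 248.45 = 61.83 m.
P = ρgψ = 1000 × 9.81 × 61.83 = 606552 Pa ≈ 607 kPa.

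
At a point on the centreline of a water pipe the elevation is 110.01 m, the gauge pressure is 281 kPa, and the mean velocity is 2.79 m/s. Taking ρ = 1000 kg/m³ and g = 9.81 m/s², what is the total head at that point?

Pressure head ψ = P/(ρg) = 281×1000 / (1000 × 9.81) = 28.64 m.
Velocity head = v²/(2g) = 2.79² / (2 × 9.81) = 0.397 m.
h = z + ψ + v²/(2g) = 110.01 + 28.64 + 0.397 = 139.05 m.

h ≈ 139.05 m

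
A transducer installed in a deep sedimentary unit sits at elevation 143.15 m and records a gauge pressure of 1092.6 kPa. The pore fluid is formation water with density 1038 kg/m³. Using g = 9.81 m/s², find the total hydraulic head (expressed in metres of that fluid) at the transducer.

ψ = P/(ρg) = 1092.6×1000 / (1038 × 9.81) = 107.30 m.
h = z + ψ = 143.15 + 107.30 = 250.45 m.

h ≈ 250.45 m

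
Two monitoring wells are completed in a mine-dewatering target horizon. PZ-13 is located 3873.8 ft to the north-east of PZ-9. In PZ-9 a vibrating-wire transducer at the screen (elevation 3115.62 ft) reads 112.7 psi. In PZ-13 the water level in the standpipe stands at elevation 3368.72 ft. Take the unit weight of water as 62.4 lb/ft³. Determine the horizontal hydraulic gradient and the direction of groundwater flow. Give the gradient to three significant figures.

i ≈ 0.00180; groundwater flows toward the north-east

Pressure head at PZ-9: ψ = 144·P/γ = 144 × 112.7 / 62.4 = 260.08 ft.
Total head at PZ-9: h = z + ψ = 3115.62 + 260.08 = 3375.70 ft.
Total head at PZ-13: h = 3368.72 ft (water level in the piezometer is the total head).
Head difference: h(PZ-9) − h(PZ-13) = 3375.70 − 3368.72 = 6.98 ft.
Hydraulic gradient: i = |Δh| / L = 6.98 / 3873.8 = 0.00180.
Flow is from higher to lower head: from PZ-9 toward PZ-13, i.e. toward the north-east.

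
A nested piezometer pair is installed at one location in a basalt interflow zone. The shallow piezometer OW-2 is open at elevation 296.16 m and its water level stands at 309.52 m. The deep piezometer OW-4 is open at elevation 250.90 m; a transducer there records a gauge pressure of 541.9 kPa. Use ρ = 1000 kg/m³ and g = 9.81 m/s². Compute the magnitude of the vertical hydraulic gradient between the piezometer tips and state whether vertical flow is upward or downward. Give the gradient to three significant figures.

Total head at OW-2: h = 309.52 m (water level in the standpipe).
Pressure head at OW-4: ψ = P/(ρg) = 541.9×1000 / (1000 × 9.81) = 55.24 m.
Total head at OW-4: h = z + ψ = 250.90 + 55.24 = 306.14 m.
Δh = h(OW-2) − h(OW-4) = 309.52 − 306.14 = 3.38 m.
Vertical separation Δz = 296.16 − 250.90 = 45.26 m.
|i_v| = |Δh| / Δz = 3.38 / 45.26 = 0.0747.
Head is higher in the shallow piezometer, so vertical flow is downward (recharge condition).

|i_v| ≈ 0.0747; vertical flow is downward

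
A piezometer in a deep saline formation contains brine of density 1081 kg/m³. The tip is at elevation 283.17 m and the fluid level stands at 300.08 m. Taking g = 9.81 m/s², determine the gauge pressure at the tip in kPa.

Pressure head ψ = h − z = 300.08 − 283.17 = 16.91 m.
P = ρgψ = 1081 × 9.81 × 16.91 = 179324 Pa ≈ 179 kPa.

P ≈ 179 kPa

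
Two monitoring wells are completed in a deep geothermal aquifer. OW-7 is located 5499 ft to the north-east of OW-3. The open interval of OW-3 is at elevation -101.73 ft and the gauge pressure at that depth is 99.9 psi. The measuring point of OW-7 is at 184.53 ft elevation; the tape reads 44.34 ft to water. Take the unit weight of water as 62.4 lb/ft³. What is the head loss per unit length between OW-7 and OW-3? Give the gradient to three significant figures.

Pressure head at OW-3: ψ = 144·P/γ = 144 × 99.9 / 62.4 = 230.54 ft.
Total head at OW-3: h = z + ψ = -101.73 + 230.54 = 128.81 ft.
Total head at OW-7: h = 184.53 − 44.34 = 140.19 ft.
Head difference: h(OW-3) − h(OW-7) = 128.81 − 140.19 = -11.38 ft.
Hydraulic gradient: i = |Δh| / L = 11.38 / 5499 = 0.00207.

i ≈ 0.00207 ft/ft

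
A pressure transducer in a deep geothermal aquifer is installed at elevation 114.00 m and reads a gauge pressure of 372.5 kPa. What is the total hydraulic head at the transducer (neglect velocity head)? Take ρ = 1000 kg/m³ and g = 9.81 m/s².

ψ = P/(ρg) = 372.5×1000 / (1000 × 9.81) = 37.97 m.
h = z + ψ = 114.00 + 37.97 = 151.97 m.

h ≈ 151.97 m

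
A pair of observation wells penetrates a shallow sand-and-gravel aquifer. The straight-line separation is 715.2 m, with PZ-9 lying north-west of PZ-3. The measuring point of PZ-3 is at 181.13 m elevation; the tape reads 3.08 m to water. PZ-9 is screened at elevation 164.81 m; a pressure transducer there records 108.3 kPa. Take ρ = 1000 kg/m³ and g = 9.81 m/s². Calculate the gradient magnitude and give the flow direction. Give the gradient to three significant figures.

i ≈ 0.00308; groundwater flows toward the north-west

Total head at PZ-3: h = 181.13 − 3.08 = 178.05 m.
Pressure head at PZ-9: ψ = P/(ρg) = 108.3×1000 / (1000 × 9.81) = 11.04 m.
Total head at PZ-9: h = z + ψ = 164.81 + 11.04 = 175.85 m.
Head difference: h(PZ-3) − h(PZ-9) = 178.05 − 175.85 = 2.20 m.
Hydraulic gradient: i = |Δh| / L = 2.20 / 715.2 = 0.00308.
Flow is from higher to lower head: from PZ-3 toward PZ-9, i.e. toward the north-west.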